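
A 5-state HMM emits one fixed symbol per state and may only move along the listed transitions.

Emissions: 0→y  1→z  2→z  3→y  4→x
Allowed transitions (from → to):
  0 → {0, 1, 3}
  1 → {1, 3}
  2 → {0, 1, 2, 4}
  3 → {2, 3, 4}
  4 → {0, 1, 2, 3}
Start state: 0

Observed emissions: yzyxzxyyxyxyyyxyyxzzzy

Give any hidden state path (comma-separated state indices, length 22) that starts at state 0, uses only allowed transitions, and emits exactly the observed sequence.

  0: obs=y cand={0,3} pick 0 [start]
  1: obs=z cand={1,2} pick 1 [0->1 ok]
  2: obs=y cand={0,3} pick 3 [1->3 ok]
  3: obs=x cand={4} pick 4 [3->4 ok]
  4: obs=z cand={1,2} pick 2 [4->2 ok]
  5: obs=x cand={4} pick 4 [2->4 ok]
  6: obs=y cand={0,3} pick 0 [4->0 ok]
  7: obs=y cand={0,3} pick 3 [0->3 ok]
  8: obs=x cand={4} pick 4 [3->4 ok]
  9: obs=y cand={0,3} pick 3 [4->3 ok]
  10: obs=x cand={4} pick 4 [3->4 ok]
  11: obs=y cand={0,3} pick 3 [4->3 ok]
  12: obs=y cand={0,3} pick 3 [3->3 ok]
  13: obs=y cand={0,3} pick 3 [3->3 ok]
  14: obs=x cand={4} pick 4 [3->4 ok]
  15: obs=y cand={0,3} pick 0 [4->0 ok]
  16: obs=y cand={0,3} pick 3 [0->3 ok]
  17: obs=x cand={4} pick 4 [3->4 ok]
  18: obs=z cand={1,2} pick 2 [4->2 ok]
  19: obs=z cand={1,2} pick 1 [2->1 ok]
  20: obs=z cand={1,2} pick 1 [1->1 ok]
  21: obs=y cand={0,3} pick 3 [1->3 ok]

0,1,3,4,2,4,0,3,4,3,4,3,3,3,4,0,3,4,2,1,1,3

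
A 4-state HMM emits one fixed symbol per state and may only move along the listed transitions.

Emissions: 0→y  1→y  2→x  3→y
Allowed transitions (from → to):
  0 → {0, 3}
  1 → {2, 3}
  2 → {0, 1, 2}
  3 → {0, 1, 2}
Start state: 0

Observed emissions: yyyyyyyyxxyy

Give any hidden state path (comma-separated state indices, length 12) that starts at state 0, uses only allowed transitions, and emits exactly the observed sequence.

0,0,0,3,1,3,0,3,2,2,0,0

  pos 0: y in {0,1,3}, choose 0; start
  pos 1: y in {0,1,3}, choose 0; 0->0 ok
  pos 2: y in {0,1,3}, choose 0; 0->0 ok
  pos 3: y in {0,1,3}, choose 3; 0->3 ok
  pos 4: y in {0,1,3}, choose 1; 3->1 ok
  pos 5: y in {0,1,3}, choose 3; 1->3 ok
  pos 6: y in {0,1,3}, choose 0; 3->0 ok
  pos 7: y in {0,1,3}, choose 3; 0->3 ok
  pos 8: x in {2}, choose 2; 3->2 ok
  pos 9: x in {2}, choose 2; 2->2 ok
  pos 10: y in {0,1,3}, choose 0; 2->0 ok
  pos 11: y in {0,1,3}, choose 0; 0->0 ok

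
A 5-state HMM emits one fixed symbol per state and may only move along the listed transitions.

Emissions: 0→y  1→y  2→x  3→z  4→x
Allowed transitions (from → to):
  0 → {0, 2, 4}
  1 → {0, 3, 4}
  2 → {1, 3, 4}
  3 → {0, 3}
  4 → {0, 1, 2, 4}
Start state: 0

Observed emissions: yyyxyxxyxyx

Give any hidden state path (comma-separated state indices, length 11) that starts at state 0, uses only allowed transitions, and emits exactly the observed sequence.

  t0 'y' -> {0,1}, take 0 (start)
  t1 'y' -> {0,1}, take 0 (0->0 ok)
  t2 'y' -> {0,1}, take 0 (0->0 ok)
  t3 'x' -> {2,4}, take 2 (0->2 ok)
  t4 'y' -> {0,1}, take 1 (2->1 ok)
  t5 'x' -> {2,4}, take 4 (1->4 ok)
  t6 'x' -> {2,4}, take 2 (4->2 ok)
  t7 'y' -> {0,1}, take 1 (2->1 ok)
  t8 'x' -> {2,4}, take 4 (1->4 ok)
  t9 'y' -> {0,1}, take 1 (4->1 ok)
  t10 'x' -> {2,4}, take 4 (1->4 ok)

0,0,0,2,1,4,2,1,4,1,4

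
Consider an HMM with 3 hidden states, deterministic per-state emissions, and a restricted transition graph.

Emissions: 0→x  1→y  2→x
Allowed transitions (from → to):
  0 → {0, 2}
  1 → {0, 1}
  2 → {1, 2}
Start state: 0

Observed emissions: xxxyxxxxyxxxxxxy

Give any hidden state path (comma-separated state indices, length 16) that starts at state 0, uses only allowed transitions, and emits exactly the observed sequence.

  0: obs=x cand={0,2} pick 0 [start]
  1: obs=x cand={0,2} pick 2 [0->2 ok]
  2: obs=x cand={0,2} pick 2 [2->2 ok]
  3: obs=y cand={1} pick 1 [2->1 ok]
  4: obs=x cand={0,2} pick 0 [1->0 ok]
  5: obs=x cand={0,2} pick 0 [0->0 ok]
  6: obs=x cand={0,2} pick 0 [0->0 ok]
  7: obs=x cand={0,2} pick 2 [0->2 ok]
  8: obs=y cand={1} pick 1 [2->1 ok]
  9: obs=x cand={0,2} pick 0 [1->0 ok]
  10: obs=x cand={0,2} pick 0 [0->0 ok]
  11: obs=x cand={0,2} pick 0 [0->0 ok]
  12: obs=x cand={0,2} pick 0 [0->0 ok]
  13: obs=x cand={0,2} pick 2 [0->2 ok]
  14: obs=x cand={0,2} pick 2 [2->2 ok]
  15: obs=y cand={1} pick 1 [2->1 ok]

0,2,2,1,0,0,0,2,1,0,0,0,0,2,2,1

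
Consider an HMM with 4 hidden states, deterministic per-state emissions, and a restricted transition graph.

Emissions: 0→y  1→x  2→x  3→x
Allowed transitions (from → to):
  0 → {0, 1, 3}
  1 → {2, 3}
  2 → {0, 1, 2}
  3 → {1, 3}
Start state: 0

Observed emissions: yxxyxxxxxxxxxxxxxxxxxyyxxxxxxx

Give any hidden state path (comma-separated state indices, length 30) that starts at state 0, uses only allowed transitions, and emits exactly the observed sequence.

  pos 0: y in {0}, choose 0; start
  pos 1: x in {1,2,3}, choose 1; 0->1 ok
  pos 2: x in {1,2,3}, choose 2; 1->2 ok
  pos 3: y in {0}, choose 0; 2->0 ok
  pos 4: x in {1,2,3}, choose 1; 0->1 ok
  pos 5: x in {1,2,3}, choose 2; 1->2 ok
  pos 6: x in {1,2,3}, choose 2; 2->2 ok
  pos 7: x in {1,2,3}, choose 2; 2->2 ok
  pos 8: x in {1,2,3}, choose 2; 2->2 ok
  pos 9: x in {1,2,3}, choose 1; 2->1 ok
  pos 10: x in {1,2,3}, choose 3; 1->3 ok
  pos 11: x in {1,2,3}, choose 1; 3->1 ok
  pos 12: x in {1,2,3}, choose 2; 1->2 ok
  pos 13: x in {1,2,3}, choose 1; 2->1 ok
  pos 14: x in {1,2,3}, choose 3; 1->3 ok
  pos 15: x in {1,2,3}, choose 3; 3->3 ok
  pos 16: x in {1,2,3}, choose 3; 3->3 ok
  pos 17: x in {1,2,3}, choose 3; 3->3 ok
  pos 18: x in {1,2,3}, choose 1; 3->1 ok
  pos 19: x in {1,2,3}, choose 2; 1->2 ok
  pos 20: x in {1,2,3}, choose 2; 2->2 ok
  pos 21: y in {0}, choose 0; 2->0 ok
  pos 22: y in {0}, choose 0; 0->0 ok
  pos 23: x in {1,2,3}, choose 3; 0->3 ok
  pos 24: x in {1,2,3}, choose 1; 3->1 ok
  pos 25: x in {1,2,3}, choose 3; 1->3 ok
  pos 26: x in {1,2,3}, choose 3; 3->3 ok
  pos 27: x in {1,2,3}, choose 3; 3->3 ok
  pos 28: x in {1,2,3}, choose 1; 3->1 ok
  pos 29: x in {1,2,3}, choose 2; 1->2 ok

0,1,2,0,1,2,2,2,2,1,3,1,2,1,3,3,3,3,1,2,2,0,0,3,1,3,3,3,1,2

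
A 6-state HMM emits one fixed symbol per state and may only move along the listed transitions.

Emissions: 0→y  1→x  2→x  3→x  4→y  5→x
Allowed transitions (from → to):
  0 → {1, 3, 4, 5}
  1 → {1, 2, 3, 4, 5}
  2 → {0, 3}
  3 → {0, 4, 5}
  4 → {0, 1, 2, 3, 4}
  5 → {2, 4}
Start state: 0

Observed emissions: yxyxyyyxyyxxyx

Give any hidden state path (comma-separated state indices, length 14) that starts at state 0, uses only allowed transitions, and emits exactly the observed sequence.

  pos 0: y in {0,4}, choose 0; start
  pos 1: x in {1,2,3,5}, choose 3; 0->3 ok
  pos 2: y in {0,4}, choose 0; 3->0 ok
  pos 3: x in {1,2,3,5}, choose 3; 0->3 ok
  pos 4: y in {0,4}, choose 0; 3->0 ok
  pos 5: y in {0,4}, choose 4; 0->4 ok
  pos 6: y in {0,4}, choose 0; 4->0 ok
  pos 7: x in {1,2,3,5}, choose 5; 0->5 ok
  pos 8: y in {0,4}, choose 4; 5->4 ok
  pos 9: y in {0,4}, choose 0; 4->0 ok
  pos 10: x in {1,2,3,5}, choose 5; 0->5 ok
  pos 11: x in {1,2,3,5}, choose 2; 5->2 ok
  pos 12: y in {0,4}, choose 0; 2->0 ok
  pos 13: x in {1,2,3,5}, choose 5; 0->5 ok

0,3,0,3,0,4,0,5,4,0,5,2,0,5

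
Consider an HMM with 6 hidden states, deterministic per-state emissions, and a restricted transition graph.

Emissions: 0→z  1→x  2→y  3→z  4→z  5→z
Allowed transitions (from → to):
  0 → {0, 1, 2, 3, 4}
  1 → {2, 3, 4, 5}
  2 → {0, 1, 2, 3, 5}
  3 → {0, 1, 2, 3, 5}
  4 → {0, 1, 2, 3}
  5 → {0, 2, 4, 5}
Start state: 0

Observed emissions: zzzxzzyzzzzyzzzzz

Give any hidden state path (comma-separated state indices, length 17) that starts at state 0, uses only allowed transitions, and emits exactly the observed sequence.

0,0,4,1,3,3,2,5,4,0,0,2,5,4,0,0,4

  t0 'z' -> {0,3,4,5}, take 0 (start)
  t1 'z' -> {0,3,4,5}, take 0 (0->0 ok)
  t2 'z' -> {0,3,4,5}, take 4 (0->4 ok)
  t3 'x' -> {1}, take 1 (4->1 ok)
  t4 'z' -> {0,3,4,5}, take 3 (1->3 ok)
  t5 'z' -> {0,3,4,5}, take 3 (3->3 ok)
  t6 'y' -> {2}, take 2 (3->2 ok)
  t7 'z' -> {0,3,4,5}, take 5 (2->5 ok)
  t8 'z' -> {0,3,4,5}, take 4 (5->4 ok)
  t9 'z' -> {0,3,4,5}, take 0 (4->0 ok)
  t10 'z' -> {0,3,4,5}, take 0 (0->0 ok)
  t11 'y' -> {2}, take 2 (0->2 ok)
  t12 'z' -> {0,3,4,5}, take 5 (2->5 ok)
  t13 'z' -> {0,3,4,5}, take 4 (5->4 ok)
  t14 'z' -> {0,3,4,5}, take 0 (4->0 ok)
  t15 'z' -> {0,3,4,5}, take 0 (0->0 ok)
  t16 'z' -> {0,3,4,5}, take 4 (0->4 ok)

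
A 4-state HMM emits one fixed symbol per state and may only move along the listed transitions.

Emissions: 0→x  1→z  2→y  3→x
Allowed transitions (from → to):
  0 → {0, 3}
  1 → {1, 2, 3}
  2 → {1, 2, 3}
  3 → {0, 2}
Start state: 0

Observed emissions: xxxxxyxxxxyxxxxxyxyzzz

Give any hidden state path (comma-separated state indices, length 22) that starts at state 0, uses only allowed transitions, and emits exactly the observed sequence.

0,3,0,0,3,2,3,0,0,3,2,3,0,0,0,3,2,3,2,1,1,1

  pos 0: x in {0,3}, choose 0; start
  pos 1: x in {0,3}, choose 3; 0->3 ok
  pos 2: x in {0,3}, choose 0; 3->0 ok
  pos 3: x in {0,3}, choose 0; 0->0 ok
  pos 4: x in {0,3}, choose 3; 0->3 ok
  pos 5: y in {2}, choose 2; 3->2 ok
  pos 6: x in {0,3}, choose 3; 2->3 ok
  pos 7: x in {0,3}, choose 0; 3->0 ok
  pos 8: x in {0,3}, choose 0; 0->0 ok
  pos 9: x in {0,3}, choose 3; 0->3 ok
  pos 10: y in {2}, choose 2; 3->2 ok
  pos 11: x in {0,3}, choose 3; 2->3 ok
  pos 12: x in {0,3}, choose 0; 3->0 ok
  pos 13: x in {0,3}, choose 0; 0->0 ok
  pos 14: x in {0,3}, choose 0; 0->0 ok
  pos 15: x in {0,3}, choose 3; 0->3 ok
  pos 16: y in {2}, choose 2; 3->2 ok
  pos 17: x in {0,3}, choose 3; 2->3 ok
  pos 18: y in {2}, choose 2; 3->2 ok
  pos 19: z in {1}, choose 1; 2->1 ok
  pos 20: z in {1}, choose 1; 1->1 ok
  pos 21: z in {1}, choose 1; 1->1 ok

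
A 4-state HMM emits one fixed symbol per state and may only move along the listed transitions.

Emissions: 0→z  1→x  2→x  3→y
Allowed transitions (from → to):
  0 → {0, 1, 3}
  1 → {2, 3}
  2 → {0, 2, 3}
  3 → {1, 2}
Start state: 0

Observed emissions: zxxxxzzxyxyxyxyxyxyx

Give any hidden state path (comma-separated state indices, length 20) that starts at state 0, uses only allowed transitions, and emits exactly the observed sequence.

  t0 'z' -> {0}, take 0 (start)
  t1 'x' -> {1,2}, take 1 (0->1 ok)
  t2 'x' -> {1,2}, take 2 (1->2 ok)
  t3 'x' -> {1,2}, take 2 (2->2 ok)
  t4 'x' -> {1,2}, take 2 (2->2 ok)
  t5 'z' -> {0}, take 0 (2->0 ok)
  t6 'z' -> {0}, take 0 (0->0 ok)
  t7 'x' -> {1,2}, take 1 (0->1 ok)
  t8 'y' -> {3}, take 3 (1->3 ok)
  t9 'x' -> {1,2}, take 1 (3->1 ok)
  t10 'y' -> {3}, take 3 (1->3 ok)
  t11 'x' -> {1,2}, take 2 (3->2 ok)
  t12 'y' -> {3}, take 3 (2->3 ok)
  t13 'x' -> {1,2}, take 1 (3->1 ok)
  t14 'y' -> {3}, take 3 (1->3 ok)
  t15 'x' -> {1,2}, take 2 (3->2 ok)
  t16 'y' -> {3}, take 3 (2->3 ok)
  t17 'x' -> {1,2}, take 1 (3->1 ok)
  t18 'y' -> {3}, take 3 (1->3 ok)
  t19 'x' -> {1,2}, take 1 (3->1 ok)

0,1,2,2,2,0,0,1,3,1,3,2,3,1,3,2,3,1,3,1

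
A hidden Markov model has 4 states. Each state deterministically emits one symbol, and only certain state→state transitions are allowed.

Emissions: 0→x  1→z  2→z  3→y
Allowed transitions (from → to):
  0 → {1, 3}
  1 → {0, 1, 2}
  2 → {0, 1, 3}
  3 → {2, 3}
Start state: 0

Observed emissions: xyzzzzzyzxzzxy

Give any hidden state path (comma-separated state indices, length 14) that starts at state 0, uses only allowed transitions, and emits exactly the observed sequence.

0,3,2,1,1,1,2,3,2,0,1,1,0,3

  0: obs=x cand={0} pick 0 [start]
  1: obs=y cand={3} pick 3 [0->3 ok]
  2: obs=z cand={1,2} pick 2 [3->2 ok]
  3: obs=z cand={1,2} pick 1 [2->1 ok]
  4: obs=z cand={1,2} pick 1 [1->1 ok]
  5: obs=z cand={1,2} pick 1 [1->1 ok]
  6: obs=z cand={1,2} pick 2 [1->2 ok]
  7: obs=y cand={3} pick 3 [2->3 ok]
  8: obs=z cand={1,2} pick 2 [3->2 ok]
  9: obs=x cand={0} pick 0 [2->0 ok]
  10: obs=z cand={1,2} pick 1 [0->1 ok]
  11: obs=z cand={1,2} pick 1 [1->1 ok]
  12: obs=x cand={0} pick 0 [1->0 ok]
  13: obs=y cand={3} pick 3 [0->3 ok]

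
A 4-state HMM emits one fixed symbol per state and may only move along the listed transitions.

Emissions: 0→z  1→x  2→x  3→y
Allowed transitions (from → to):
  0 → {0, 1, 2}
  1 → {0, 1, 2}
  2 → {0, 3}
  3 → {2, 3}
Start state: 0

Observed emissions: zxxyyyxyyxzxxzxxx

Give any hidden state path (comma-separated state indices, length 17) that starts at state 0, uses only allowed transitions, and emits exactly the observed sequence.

  pos 0: z in {0}, choose 0; start
  pos 1: x in {1,2}, choose 1; 0->1 ok
  pos 2: x in {1,2}, choose 2; 1->2 ok
  pos 3: y in {3}, choose 3; 2->3 ok
  pos 4: y in {3}, choose 3; 3->3 ok
  pos 5: y in {3}, choose 3; 3->3 ok
  pos 6: x in {1,2}, choose 2; 3->2 ok
  pos 7: y in {3}, choose 3; 2->3 ok
  pos 8: y in {3}, choose 3; 3->3 ok
  pos 9: x in {1,2}, choose 2; 3->2 ok
  pos 10: z in {0}, choose 0; 2->0 ok
  pos 11: x in {1,2}, choose 1; 0->1 ok
  pos 12: x in {1,2}, choose 2; 1->2 ok
  pos 13: z in {0}, choose 0; 2->0 ok
  pos 14: x in {1,2}, choose 1; 0->1 ok
  pos 15: x in {1,2}, choose 1; 1->1 ok
  pos 16: x in {1,2}, choose 2; 1->2 ok

0,1,2,3,3,3,2,3,3,2,0,1,2,0,1,1,2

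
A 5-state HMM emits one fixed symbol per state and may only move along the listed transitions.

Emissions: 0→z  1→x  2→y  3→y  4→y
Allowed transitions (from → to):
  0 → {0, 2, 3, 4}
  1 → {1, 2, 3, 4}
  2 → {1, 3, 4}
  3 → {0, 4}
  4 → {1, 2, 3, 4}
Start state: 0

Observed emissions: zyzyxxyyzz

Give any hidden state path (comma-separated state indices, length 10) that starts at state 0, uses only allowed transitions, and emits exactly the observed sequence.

  pos 0: z in {0}, choose 0; start
  pos 1: y in {2,3,4}, choose 3; 0->3 ok
  pos 2: z in {0}, choose 0; 3->0 ok
  pos 3: y in {2,3,4}, choose 4; 0->4 ok
  pos 4: x in {1}, choose 1; 4->1 ok
  pos 5: x in {1}, choose 1; 1->1 ok
  pos 6: y in {2,3,4}, choose 4; 1->4 ok
  pos 7: y in {2,3,4}, choose 3; 4->3 ok
  pos 8: z in {0}, choose 0; 3->0 ok
  pos 9: z in {0}, choose 0; 0->0 ok

0,3,0,4,1,1,4,3,0,0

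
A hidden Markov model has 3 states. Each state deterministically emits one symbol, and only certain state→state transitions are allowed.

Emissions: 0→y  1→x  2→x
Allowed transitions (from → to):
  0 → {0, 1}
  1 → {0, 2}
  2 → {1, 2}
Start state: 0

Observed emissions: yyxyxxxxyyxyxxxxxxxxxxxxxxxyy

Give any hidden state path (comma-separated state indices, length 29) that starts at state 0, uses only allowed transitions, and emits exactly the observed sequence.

0,0,1,0,1,2,2,1,0,0,1,0,1,2,2,2,1,2,2,2,2,2,1,2,2,2,1,0,0

  pos 0: y in {0}, choose 0; start
  pos 1: y in {0}, choose 0; 0->0 ok
  pos 2: x in {1,2}, choose 1; 0->1 ok
  pos 3: y in {0}, choose 0; 1->0 ok
  pos 4: x in {1,2}, choose 1; 0->1 ok
  pos 5: x in {1,2}, choose 2; 1->2 ok
  pos 6: x in {1,2}, choose 2; 2->2 ok
  pos 7: x in {1,2}, choose 1; 2->1 ok
  pos 8: y in {0}, choose 0; 1->0 ok
  pos 9: y in {0}, choose 0; 0->0 ok
  pos 10: x in {1,2}, choose 1; 0->1 ok
  pos 11: y in {0}, choose 0; 1->0 ok
  pos 12: x in {1,2}, choose 1; 0->1 ok
  pos 13: x in {1,2}, choose 2; 1->2 ok
  pos 14: x in {1,2}, choose 2; 2->2 ok
  pos 15: x in {1,2}, choose 2; 2->2 ok
  pos 16: x in {1,2}, choose 1; 2->1 ok
  pos 17: x in {1,2}, choose 2; 1->2 ok
  pos 18: x in {1,2}, choose 2; 2->2 ok
  pos 19: x in {1,2}, choose 2; 2->2 ok
  pos 20: x in {1,2}, choose 2; 2->2 ok
  pos 21: x in {1,2}, choose 2; 2->2 ok
  pos 22: x in {1,2}, choose 1; 2->1 ok
  pos 23: x in {1,2}, choose 2; 1->2 ok
  pos 24: x in {1,2}, choose 2; 2->2 ok
  pos 25: x in {1,2}, choose 2; 2->2 ok
  pos 26: x in {1,2}, choose 1; 2->1 ok
  pos 27: y in {0}, choose 0; 1->0 ok
  pos 28: y in {0}, choose 0; 0->0 ok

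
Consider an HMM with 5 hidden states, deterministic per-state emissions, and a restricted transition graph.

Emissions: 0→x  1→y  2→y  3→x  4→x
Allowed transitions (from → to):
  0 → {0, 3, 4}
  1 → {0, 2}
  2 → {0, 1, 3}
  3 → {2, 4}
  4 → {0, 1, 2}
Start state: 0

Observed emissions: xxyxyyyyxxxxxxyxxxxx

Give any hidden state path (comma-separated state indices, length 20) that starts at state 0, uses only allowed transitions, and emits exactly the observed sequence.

0,4,2,3,2,1,2,1,0,3,4,0,0,4,1,0,4,0,0,3

  pos 0: x in {0,3,4}, choose 0; start
  pos 1: x in {0,3,4}, choose 4; 0->4 ok
  pos 2: y in {1,2}, choose 2; 4->2 ok
  pos 3: x in {0,3,4}, choose 3; 2->3 ok
  pos 4: y in {1,2}, choose 2; 3->2 ok
  pos 5: y in {1,2}, choose 1; 2->1 ok
  pos 6: y in {1,2}, choose 2; 1->2 ok
  pos 7: y in {1,2}, choose 1; 2->1 ok
  pos 8: x in {0,3,4}, choose 0; 1->0 ok
  pos 9: x in {0,3,4}, choose 3; 0->3 ok
  pos 10: x in {0,3,4}, choose 4; 3->4 ok
  pos 11: x in {0,3,4}, choose 0; 4->0 ok
  pos 12: x in {0,3,4}, choose 0; 0->0 ok
  pos 13: x in {0,3,4}, choose 4; 0->4 ok
  pos 14: y in {1,2}, choose 1; 4->1 ok
  pos 15: x in {0,3,4}, choose 0; 1->0 ok
  pos 16: x in {0,3,4}, choose 4; 0->4 ok
  pos 17: x in {0,3,4}, choose 0; 4->0 ok
  pos 18: x in {0,3,4}, choose 0; 0->0 ok
  pos 19: x in {0,3,4}, choose 3; 0->3 ok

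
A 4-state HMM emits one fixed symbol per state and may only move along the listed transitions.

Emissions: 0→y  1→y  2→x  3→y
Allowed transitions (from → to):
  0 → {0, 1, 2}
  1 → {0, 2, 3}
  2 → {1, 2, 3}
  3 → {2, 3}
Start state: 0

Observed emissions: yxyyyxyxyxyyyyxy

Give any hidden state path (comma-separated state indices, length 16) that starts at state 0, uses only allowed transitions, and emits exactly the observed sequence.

  pos 0: y in {0,1,3}, choose 0; start
  pos 1: x in {2}, choose 2; 0->2 ok
  pos 2: y in {0,1,3}, choose 1; 2->1 ok
  pos 3: y in {0,1,3}, choose 0; 1->0 ok
  pos 4: y in {0,1,3}, choose 0; 0->0 ok
  pos 5: x in {2}, choose 2; 0->2 ok
  pos 6: y in {0,1,3}, choose 1; 2->1 ok
  pos 7: x in {2}, choose 2; 1->2 ok
  pos 8: y in {0,1,3}, choose 3; 2->3 ok
  pos 9: x in {2}, choose 2; 3->2 ok
  pos 10: y in {0,1,3}, choose 3; 2->3 ok
  pos 11: y in {0,1,3}, choose 3; 3->3 ok
  pos 12: y in {0,1,3}, choose 3; 3->3 ok
  pos 13: y in {0,1,3}, choose 3; 3->3 ok
  pos 14: x in {2}, choose 2; 3->2 ok
  pos 15: y in {0,1,3}, choose 1; 2->1 ok

0,2,1,0,0,2,1,2,3,2,3,3,3,3,2,1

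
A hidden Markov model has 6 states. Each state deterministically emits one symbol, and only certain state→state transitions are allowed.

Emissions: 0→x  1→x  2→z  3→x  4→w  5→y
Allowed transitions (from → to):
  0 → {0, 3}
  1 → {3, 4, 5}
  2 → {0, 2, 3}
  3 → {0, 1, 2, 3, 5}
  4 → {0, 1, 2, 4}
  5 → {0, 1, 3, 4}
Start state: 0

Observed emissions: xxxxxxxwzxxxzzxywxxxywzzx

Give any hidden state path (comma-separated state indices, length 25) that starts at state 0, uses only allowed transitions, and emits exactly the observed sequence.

0,0,3,1,3,3,1,4,2,3,1,3,2,2,3,5,4,0,0,3,5,4,2,2,3

  t0 'x' -> {0,1,3}, take 0 (start)
  t1 'x' -> {0,1,3}, take 0 (0->0 ok)
  t2 'x' -> {0,1,3}, take 3 (0->3 ok)
  t3 'x' -> {0,1,3}, take 1 (3->1 ok)
  t4 'x' -> {0,1,3}, take 3 (1->3 ok)
  t5 'x' -> {0,1,3}, take 3 (3->3 ok)
  t6 'x' -> {0,1,3}, take 1 (3->1 ok)
  t7 'w' -> {4}, take 4 (1->4 ok)
  t8 'z' -> {2}, take 2 (4->2 ok)
  t9 'x' -> {0,1,3}, take 3 (2->3 ok)
  t10 'x' -> {0,1,3}, take 1 (3->1 ok)
  t11 'x' -> {0,1,3}, take 3 (1->3 ok)
  t12 'z' -> {2}, take 2 (3->2 ok)
  t13 'z' -> {2}, take 2 (2->2 ok)
  t14 'x' -> {0,1,3}, take 3 (2->3 ok)
  t15 'y' -> {5}, take 5 (3->5 ok)
  t16 'w' -> {4}, take 4 (5->4 ok)
  t17 'x' -> {0,1,3}, take 0 (4->0 ok)
  t18 'x' -> {0,1,3}, take 0 (0->0 ok)
  t19 'x' -> {0,1,3}, take 3 (0->3 ok)
  t20 'y' -> {5}, take 5 (3->5 ok)
  t21 'w' -> {4}, take 4 (5->4 ok)
  t22 'z' -> {2}, take 2 (4->2 ok)
  t23 'z' -> {2}, take 2 (2->2 ok)
  t24 'x' -> {0,1,3}, take 3 (2->3 ok)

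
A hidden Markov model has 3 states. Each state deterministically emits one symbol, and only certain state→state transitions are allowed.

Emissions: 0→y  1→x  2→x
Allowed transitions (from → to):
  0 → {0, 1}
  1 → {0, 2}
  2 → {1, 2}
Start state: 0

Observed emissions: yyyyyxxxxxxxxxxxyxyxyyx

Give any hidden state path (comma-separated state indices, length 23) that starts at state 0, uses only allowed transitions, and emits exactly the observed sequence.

  0: obs=y cand={0} pick 0 [start]
  1: obs=y cand={0} pick 0 [0->0 ok]
  2: obs=y cand={0} pick 0 [0->0 ok]
  3: obs=y cand={0} pick 0 [0->0 ok]
  4: obs=y cand={0} pick 0 [0->0 ok]
  5: obs=x cand={1,2} pick 1 [0->1 ok]
  6: obs=x cand={1,2} pick 2 [1->2 ok]
  7: obs=x cand={1,2} pick 1 [2->1 ok]
  8: obs=x cand={1,2} pick 2 [1->2 ok]
  9: obs=x cand={1,2} pick 2 [2->2 ok]
  10: obs=x cand={1,2} pick 2 [2->2 ok]
  11: obs=x cand={1,2} pick 2 [2->2 ok]
  12: obs=x cand={1,2} pick 1 [2->1 ok]
  13: obs=x cand={1,2} pick 2 [1->2 ok]
  14: obs=x cand={1,2} pick 2 [2->2 ok]
  15: obs=x cand={1,2} pick 1 [2->1 ok]
  16: obs=y cand={0} pick 0 [1->0 ok]
  17: obs=x cand={1,2} pick 1 [0->1 ok]
  18: obs=y cand={0} pick 0 [1->0 ok]
  19: obs=x cand={1,2} pick 1 [0->1 ok]
  20: obs=y cand={0} pick 0 [1->0 ok]
  21: obs=y cand={0} pick 0 [0->0 ok]
  22: obs=x cand={1,2} pick 1 [0->1 ok]

0,0,0,0,0,1,2,1,2,2,2,2,1,2,2,1,0,1,0,1,0,0,1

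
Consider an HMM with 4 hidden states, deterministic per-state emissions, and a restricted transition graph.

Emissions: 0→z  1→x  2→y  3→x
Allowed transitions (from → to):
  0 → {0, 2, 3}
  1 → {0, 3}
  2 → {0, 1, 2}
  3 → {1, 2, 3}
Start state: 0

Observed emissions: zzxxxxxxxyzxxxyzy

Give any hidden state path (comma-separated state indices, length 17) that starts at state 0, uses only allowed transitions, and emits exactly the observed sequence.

  [0] z  {0}  => 0  start
  [1] z  {0}  => 0  0->0 ok
  [2] x  {1,3}  => 3  0->3 ok
  [3] x  {1,3}  => 1  3->1 ok
  [4] x  {1,3}  => 3  1->3 ok
  [5] x  {1,3}  => 1  3->1 ok
  [6] x  {1,3}  => 3  1->3 ok
  [7] x  {1,3}  => 1  3->1 ok
  [8] x  {1,3}  => 3  1->3 ok
  [9] y  {2}  => 2  3->2 ok
  [10] z  {0}  => 0  2->0 ok
  [11] x  {1,3}  => 3  0->3 ok
  [12] x  {1,3}  => 3  3->3 ok
  [13] x  {1,3}  => 3  3->3 ok
  [14] y  {2}  => 2  3->2 ok
  [15] z  {0}  => 0  2->0 ok
  [16] y  {2}  => 2  0->2 ok

0,0,3,1,3,1,3,1,3,2,0,3,3,3,2,0,2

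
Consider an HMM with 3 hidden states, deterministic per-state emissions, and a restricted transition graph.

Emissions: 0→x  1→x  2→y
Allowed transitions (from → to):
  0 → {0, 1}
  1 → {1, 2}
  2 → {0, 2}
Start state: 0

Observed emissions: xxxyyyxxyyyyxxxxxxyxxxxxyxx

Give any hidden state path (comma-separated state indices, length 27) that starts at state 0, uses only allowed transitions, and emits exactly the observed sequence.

  0: obs=x cand={0,1} pick 0 [start]
  1: obs=x cand={0,1} pick 0 [0->0 ok]
  2: obs=x cand={0,1} pick 1 [0->1 ok]
  3: obs=y cand={2} pick 2 [1->2 ok]
  4: obs=y cand={2} pick 2 [2->2 ok]
  5: obs=y cand={2} pick 2 [2->2 ok]
  6: obs=x cand={0,1} pick 0 [2->0 ok]
  7: obs=x cand={0,1} pick 1 [0->1 ok]
  8: obs=y cand={2} pick 2 [1->2 ok]
  9: obs=y cand={2} pick 2 [2->2 ok]
  10: obs=y cand={2} pick 2 [2->2 ok]
  11: obs=y cand={2} pick 2 [2->2 ok]
  12: obs=x cand={0,1} pick 0 [2->0 ok]
  13: obs=x cand={0,1} pick 0 [0->0 ok]
  14: obs=x cand={0,1} pick 1 [0->1 ok]
  15: obs=x cand={0,1} pick 1 [1->1 ok]
  16: obs=x cand={0,1} pick 1 [1->1 ok]
  17: obs=x cand={0,1} pick 1 [1->1 ok]
  18: obs=y cand={2} pick 2 [1->2 ok]
  19: obs=x cand={0,1} pick 0 [2->0 ok]
  20: obs=x cand={0,1} pick 0 [0->0 ok]
  21: obs=x cand={0,1} pick 0 [0->0 ok]
  22: obs=x cand={0,1} pick 0 [0->0 ok]
  23: obs=x cand={0,1} pick 1 [0->1 ok]
  24: obs=y cand={2} pick 2 [1->2 ok]
  25: obs=x cand={0,1} pick 0 [2->0 ok]
  26: obs=x cand={0,1} pick 1 [0->1 ok]

0,0,1,2,2,2,0,1,2,2,2,2,0,0,1,1,1,1,2,0,0,0,0,1,2,0,1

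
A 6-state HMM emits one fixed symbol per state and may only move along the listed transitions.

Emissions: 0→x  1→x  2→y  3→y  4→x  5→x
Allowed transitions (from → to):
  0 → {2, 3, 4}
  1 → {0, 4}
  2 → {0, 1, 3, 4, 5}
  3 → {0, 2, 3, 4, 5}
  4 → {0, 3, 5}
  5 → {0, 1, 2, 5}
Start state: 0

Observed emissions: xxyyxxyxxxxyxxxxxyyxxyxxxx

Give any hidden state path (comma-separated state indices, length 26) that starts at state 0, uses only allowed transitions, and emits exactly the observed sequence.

  pos 0: x in {0,1,4,5}, choose 0; start
  pos 1: x in {0,1,4,5}, choose 4; 0->4 ok
  pos 2: y in {2,3}, choose 3; 4->3 ok
  pos 3: y in {2,3}, choose 2; 3->2 ok
  pos 4: x in {0,1,4,5}, choose 0; 2->0 ok
  pos 5: x in {0,1,4,5}, choose 4; 0->4 ok
  pos 6: y in {2,3}, choose 3; 4->3 ok
  pos 7: x in {0,1,4,5}, choose 5; 3->5 ok
  pos 8: x in {0,1,4,5}, choose 1; 5->1 ok
  pos 9: x in {0,1,4,5}, choose 4; 1->4 ok
  pos 10: x in {0,1,4,5}, choose 0; 4->0 ok
  pos 11: y in {2,3}, choose 2; 0->2 ok
  pos 12: x in {0,1,4,5}, choose 4; 2->4 ok
  pos 13: x in {0,1,4,5}, choose 0; 4->0 ok
  pos 14: x in {0,1,4,5}, choose 4; 0->4 ok
  pos 15: x in {0,1,4,5}, choose 5; 4->5 ok
  pos 16: x in {0,1,4,5}, choose 0; 5->0 ok
  pos 17: y in {2,3}, choose 3; 0->3 ok
  pos 18: y in {2,3}, choose 2; 3->2 ok
  pos 19: x in {0,1,4,5}, choose 4; 2->4 ok
  pos 20: x in {0,1,4,5}, choose 0; 4->0 ok
  pos 21: y in {2,3}, choose 3; 0->3 ok
  pos 22: x in {0,1,4,5}, choose 4; 3->4 ok
  pos 23: x in {0,1,4,5}, choose 5; 4->5 ok
  pos 24: x in {0,1,4,5}, choose 1; 5->1 ok
  pos 25: x in {0,1,4,5}, choose 4; 1->4 ok

0,4,3,2,0,4,3,5,1,4,0,2,4,0,4,5,0,3,2,4,0,3,4,5,1,4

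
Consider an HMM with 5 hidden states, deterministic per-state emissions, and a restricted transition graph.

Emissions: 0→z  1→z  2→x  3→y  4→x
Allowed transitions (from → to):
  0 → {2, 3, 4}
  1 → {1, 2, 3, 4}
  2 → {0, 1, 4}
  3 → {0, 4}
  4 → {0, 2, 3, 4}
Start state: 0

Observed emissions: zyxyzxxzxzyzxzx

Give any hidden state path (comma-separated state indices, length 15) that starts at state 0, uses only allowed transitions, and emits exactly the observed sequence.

  0: obs=z cand={0,1} pick 0 [start]
  1: obs=y cand={3} pick 3 [0->3 ok]
  2: obs=x cand={2,4} pick 4 [3->4 ok]
  3: obs=y cand={3} pick 3 [4->3 ok]
  4: obs=z cand={0,1} pick 0 [3->0 ok]
  5: obs=x cand={2,4} pick 4 [0->4 ok]
  6: obs=x cand={2,4} pick 2 [4->2 ok]
  7: obs=z cand={0,1} pick 0 [2->0 ok]
  8: obs=x cand={2,4} pick 2 [0->2 ok]
  9: obs=z cand={0,1} pick 1 [2->1 ok]
  10: obs=y cand={3} pick 3 [1->3 ok]
  11: obs=z cand={0,1} pick 0 [3->0 ok]
  12: obs=x cand={2,4} pick 2 [0->2 ok]
  13: obs=z cand={0,1} pick 0 [2->0 ok]
  14: obs=x cand={2,4} pick 4 [0->4 ok]

0,3,4,3,0,4,2,0,2,1,3,0,2,0,4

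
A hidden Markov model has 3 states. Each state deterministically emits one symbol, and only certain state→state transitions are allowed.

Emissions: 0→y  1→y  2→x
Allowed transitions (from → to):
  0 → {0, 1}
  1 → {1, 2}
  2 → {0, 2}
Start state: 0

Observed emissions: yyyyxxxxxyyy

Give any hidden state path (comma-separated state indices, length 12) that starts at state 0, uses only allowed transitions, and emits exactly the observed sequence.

  [0] y  {0,1}  => 0  start
  [1] y  {0,1}  => 0  0->0 ok
  [2] y  {0,1}  => 1  0->1 ok
  [3] y  {0,1}  => 1  1->1 ok
  [4] x  {2}  => 2  1->2 ok
  [5] x  {2}  => 2  2->2 ok
  [6] x  {2}  => 2  2->2 ok
  [7] x  {2}  => 2  2->2 ok
  [8] x  {2}  => 2  2->2 ok
  [9] y  {0,1}  => 0  2->0 ok
  [10] y  {0,1}  => 0  0->0 ok
  [11] y  {0,1}  => 1  0->1 ok

0,0,1,1,2,2,2,2,2,0,0,1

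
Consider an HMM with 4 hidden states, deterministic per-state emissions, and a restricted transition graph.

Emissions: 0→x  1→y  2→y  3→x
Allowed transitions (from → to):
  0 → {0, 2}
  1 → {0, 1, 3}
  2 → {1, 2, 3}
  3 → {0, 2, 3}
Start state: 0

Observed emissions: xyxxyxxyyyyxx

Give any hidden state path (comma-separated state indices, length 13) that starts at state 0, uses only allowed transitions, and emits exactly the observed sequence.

  pos 0: x in {0,3}, choose 0; start
  pos 1: y in {1,2}, choose 2; 0->2 ok
  pos 2: x in {0,3}, choose 3; 2->3 ok
  pos 3: x in {0,3}, choose 3; 3->3 ok
  pos 4: y in {1,2}, choose 2; 3->2 ok
  pos 5: x in {0,3}, choose 3; 2->3 ok
  pos 6: x in {0,3}, choose 0; 3->0 ok
  pos 7: y in {1,2}, choose 2; 0->2 ok
  pos 8: y in {1,2}, choose 2; 2->2 ok
  pos 9: y in {1,2}, choose 2; 2->2 ok
  pos 10: y in {1,2}, choose 2; 2->2 ok
  pos 11: x in {0,3}, choose 3; 2->3 ok
  pos 12: x in {0,3}, choose 3; 3->3 ok

0,2,3,3,2,3,0,2,2,2,2,3,3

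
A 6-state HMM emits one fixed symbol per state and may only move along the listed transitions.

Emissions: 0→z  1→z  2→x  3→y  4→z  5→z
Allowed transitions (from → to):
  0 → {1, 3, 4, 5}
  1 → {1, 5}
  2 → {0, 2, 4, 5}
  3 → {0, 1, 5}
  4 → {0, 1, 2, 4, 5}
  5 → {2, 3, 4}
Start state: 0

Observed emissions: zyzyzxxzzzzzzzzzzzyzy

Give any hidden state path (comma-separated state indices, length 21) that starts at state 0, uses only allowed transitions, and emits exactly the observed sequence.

  t0 'z' -> {0,1,4,5}, take 0 (start)
  t1 'y' -> {3}, take 3 (0->3 ok)
  t2 'z' -> {0,1,4,5}, take 0 (3->0 ok)
  t3 'y' -> {3}, take 3 (0->3 ok)
  t4 'z' -> {0,1,4,5}, take 5 (3->5 ok)
  t5 'x' -> {2}, take 2 (5->2 ok)
  t6 'x' -> {2}, take 2 (2->2 ok)
  t7 'z' -> {0,1,4,5}, take 5 (2->5 ok)
  t8 'z' -> {0,1,4,5}, take 4 (5->4 ok)
  t9 'z' -> {0,1,4,5}, take 4 (4->4 ok)
  t10 'z' -> {0,1,4,5}, take 4 (4->4 ok)
  t11 'z' -> {0,1,4,5}, take 1 (4->1 ok)
  t12 'z' -> {0,1,4,5}, take 1 (1->1 ok)
  t13 'z' -> {0,1,4,5}, take 1 (1->1 ok)
  t14 'z' -> {0,1,4,5}, take 1 (1->1 ok)
  t15 'z' -> {0,1,4,5}, take 1 (1->1 ok)
  t16 'z' -> {0,1,4,5}, take 1 (1->1 ok)
  t17 'z' -> {0,1,4,5}, take 5 (1->5 ok)
  t18 'y' -> {3}, take 3 (5->3 ok)
  t19 'z' -> {0,1,4,5}, take 0 (3->0 ok)
  t20 'y' -> {3}, take 3 (0->3 ok)

0,3,0,3,5,2,2,5,4,4,4,1,1,1,1,1,1,5,3,0,3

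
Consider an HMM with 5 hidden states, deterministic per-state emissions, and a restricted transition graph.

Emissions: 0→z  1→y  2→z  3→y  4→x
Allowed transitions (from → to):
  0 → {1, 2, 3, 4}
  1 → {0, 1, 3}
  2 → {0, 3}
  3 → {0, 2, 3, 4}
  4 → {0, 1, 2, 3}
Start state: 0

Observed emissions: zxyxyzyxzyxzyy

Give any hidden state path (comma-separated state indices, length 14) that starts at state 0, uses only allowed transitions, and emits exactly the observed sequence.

  t0 'z' -> {0,2}, take 0 (start)
  t1 'x' -> {4}, take 4 (0->4 ok)
  t2 'y' -> {1,3}, take 3 (4->3 ok)
  t3 'x' -> {4}, take 4 (3->4 ok)
  t4 'y' -> {1,3}, take 3 (4->3 ok)
  t5 'z' -> {0,2}, take 2 (3->2 ok)
  t6 'y' -> {1,3}, take 3 (2->3 ok)
  t7 'x' -> {4}, take 4 (3->4 ok)
  t8 'z' -> {0,2}, take 2 (4->2 ok)
  t9 'y' -> {1,3}, take 3 (2->3 ok)
  t10 'x' -> {4}, take 4 (3->4 ok)
  t11 'z' -> {0,2}, take 0 (4->0 ok)
  t12 'y' -> {1,3}, take 1 (0->1 ok)
  t13 'y' -> {1,3}, take 3 (1->3 ok)

0,4,3,4,3,2,3,4,2,3,4,0,1,3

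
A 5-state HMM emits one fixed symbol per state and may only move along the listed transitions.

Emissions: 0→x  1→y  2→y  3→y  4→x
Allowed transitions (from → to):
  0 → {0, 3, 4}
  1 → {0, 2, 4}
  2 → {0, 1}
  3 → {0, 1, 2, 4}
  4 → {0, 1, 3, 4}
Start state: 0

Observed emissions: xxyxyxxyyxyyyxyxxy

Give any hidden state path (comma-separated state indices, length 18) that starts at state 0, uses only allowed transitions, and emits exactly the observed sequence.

0,4,3,4,3,0,0,3,2,0,3,2,1,0,3,0,4,3

  t0 'x' -> {0,4}, take 0 (start)
  t1 'x' -> {0,4}, take 4 (0->4 ok)
  t2 'y' -> {1,2,3}, take 3 (4->3 ok)
  t3 'x' -> {0,4}, take 4 (3->4 ok)
  t4 'y' -> {1,2,3}, take 3 (4->3 ok)
  t5 'x' -> {0,4}, take 0 (3->0 ok)
  t6 'x' -> {0,4}, take 0 (0->0 ok)
  t7 'y' -> {1,2,3}, take 3 (0->3 ok)
  t8 'y' -> {1,2,3}, take 2 (3->2 ok)
  t9 'x' -> {0,4}, take 0 (2->0 ok)
  t10 'y' -> {1,2,3}, take 3 (0->3 ok)
  t11 'y' -> {1,2,3}, take 2 (3->2 ok)
  t12 'y' -> {1,2,3}, take 1 (2->1 ok)
  t13 'x' -> {0,4}, take 0 (1->0 ok)
  t14 'y' -> {1,2,3}, take 3 (0->3 ok)
  t15 'x' -> {0,4}, take 0 (3->0 ok)
  t16 'x' -> {0,4}, take 4 (0->4 ok)
  t17 'y' -> {1,2,3}, take 3 (4->3 ok)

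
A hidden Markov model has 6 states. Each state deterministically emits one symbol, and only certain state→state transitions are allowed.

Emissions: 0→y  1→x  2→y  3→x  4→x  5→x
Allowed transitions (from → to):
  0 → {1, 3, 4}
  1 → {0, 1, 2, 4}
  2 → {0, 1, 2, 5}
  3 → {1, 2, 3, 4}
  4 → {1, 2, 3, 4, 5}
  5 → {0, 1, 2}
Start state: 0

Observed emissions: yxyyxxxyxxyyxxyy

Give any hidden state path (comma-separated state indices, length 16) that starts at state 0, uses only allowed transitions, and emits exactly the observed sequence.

  t0 'y' -> {0,2}, take 0 (start)
  t1 'x' -> {1,3,4,5}, take 4 (0->4 ok)
  t2 'y' -> {0,2}, take 2 (4->2 ok)
  t3 'y' -> {0,2}, take 0 (2->0 ok)
  t4 'x' -> {1,3,4,5}, take 3 (0->3 ok)
  t5 'x' -> {1,3,4,5}, take 3 (3->3 ok)
  t6 'x' -> {1,3,4,5}, take 1 (3->1 ok)
  t7 'y' -> {0,2}, take 2 (1->2 ok)
  t8 'x' -> {1,3,4,5}, take 1 (2->1 ok)
  t9 'x' -> {1,3,4,5}, take 1 (1->1 ok)
  t10 'y' -> {0,2}, take 2 (1->2 ok)
  t11 'y' -> {0,2}, take 0 (2->0 ok)
  t12 'x' -> {1,3,4,5}, take 1 (0->1 ok)
  t13 'x' -> {1,3,4,5}, take 1 (1->1 ok)
  t14 'y' -> {0,2}, take 2 (1->2 ok)
  t15 'y' -> {0,2}, take 2 (2->2 ok)

0,4,2,0,3,3,1,2,1,1,2,0,1,1,2,2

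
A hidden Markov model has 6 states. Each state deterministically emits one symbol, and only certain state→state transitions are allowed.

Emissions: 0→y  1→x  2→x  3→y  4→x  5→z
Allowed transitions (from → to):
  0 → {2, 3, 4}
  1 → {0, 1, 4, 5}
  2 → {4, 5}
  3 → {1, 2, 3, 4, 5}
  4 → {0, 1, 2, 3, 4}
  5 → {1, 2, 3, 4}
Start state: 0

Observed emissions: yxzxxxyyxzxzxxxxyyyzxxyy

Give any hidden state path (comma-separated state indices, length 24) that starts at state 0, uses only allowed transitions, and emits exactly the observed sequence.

0,2,5,2,4,4,0,3,1,5,2,5,4,1,1,1,0,3,3,5,1,1,0,3

  0: obs=y cand={0,3} pick 0 [start]
  1: obs=x cand={1,2,4} pick 2 [0->2 ok]
  2: obs=z cand={5} pick 5 [2->5 ok]
  3: obs=x cand={1,2,4} pick 2 [5->2 ok]
  4: obs=x cand={1,2,4} pick 4 [2->4 ok]
  5: obs=x cand={1,2,4} pick 4 [4->4 ok]
  6: obs=y cand={0,3} pick 0 [4->0 ok]
  7: obs=y cand={0,3} pick 3 [0->3 ok]
  8: obs=x cand={1,2,4} pick 1 [3->1 ok]
  9: obs=z cand={5} pick 5 [1->5 ok]
  10: obs=x cand={1,2,4} pick 2 [5->2 ok]
  11: obs=z cand={5} pick 5 [2->5 ok]
  12: obs=x cand={1,2,4} pick 4 [5->4 ok]
  13: obs=x cand={1,2,4} pick 1 [4->1 ok]
  14: obs=x cand={1,2,4} pick 1 [1->1 ok]
  15: obs=x cand={1,2,4} pick 1 [1->1 ok]
  16: obs=y cand={0,3} pick 0 [1->0 ok]
  17: obs=y cand={0,3} pick 3 [0->3 ok]
  18: obs=y cand={0,3} pick 3 [3->3 ok]
  19: obs=z cand={5} pick 5 [3->5 ok]
  20: obs=x cand={1,2,4} pick 1 [5->1 ok]
  21: obs=x cand={1,2,4} pick 1 [1->1 ok]
  22: obs=y cand={0,3} pick 0 [1->0 ok]
  23: obs=y cand={0,3} pick 3 [0->3 ok]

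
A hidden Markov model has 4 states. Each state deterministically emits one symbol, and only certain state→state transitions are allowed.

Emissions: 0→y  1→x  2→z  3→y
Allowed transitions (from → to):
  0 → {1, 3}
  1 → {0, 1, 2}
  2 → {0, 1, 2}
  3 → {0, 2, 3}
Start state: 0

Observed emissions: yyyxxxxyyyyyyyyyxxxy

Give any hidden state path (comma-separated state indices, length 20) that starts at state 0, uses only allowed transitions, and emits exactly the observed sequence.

0,3,0,1,1,1,1,0,3,3,3,3,0,3,3,0,1,1,1,0

  0: obs=y cand={0,3} pick 0 [start]
  1: obs=y cand={0,3} pick 3 [0->3 ok]
  2: obs=y cand={0,3} pick 0 [3->0 ok]
  3: obs=x cand={1} pick 1 [0->1 ok]
  4: obs=x cand={1} pick 1 [1->1 ok]
  5: obs=x cand={1} pick 1 [1->1 ok]
  6: obs=x cand={1} pick 1 [1->1 ok]
  7: obs=y cand={0,3} pick 0 [1->0 ok]
  8: obs=y cand={0,3} pick 3 [0->3 ok]
  9: obs=y cand={0,3} pick 3 [3->3 ok]
  10: obs=y cand={0,3} pick 3 [3->3 ok]
  11: obs=y cand={0,3} pick 3 [3->3 ok]
  12: obs=y cand={0,3} pick 0 [3->0 ok]
  13: obs=y cand={0,3} pick 3 [0->3 ok]
  14: obs=y cand={0,3} pick 3 [3->3 ok]
  15: obs=y cand={0,3} pick 0 [3->0 ok]
  16: obs=x cand={1} pick 1 [0->1 ok]
  17: obs=x cand={1} pick 1 [1->1 ok]
  18: obs=x cand={1} pick 1 [1->1 ok]
  19: obs=y cand={0,3} pick 0 [1->0 ok]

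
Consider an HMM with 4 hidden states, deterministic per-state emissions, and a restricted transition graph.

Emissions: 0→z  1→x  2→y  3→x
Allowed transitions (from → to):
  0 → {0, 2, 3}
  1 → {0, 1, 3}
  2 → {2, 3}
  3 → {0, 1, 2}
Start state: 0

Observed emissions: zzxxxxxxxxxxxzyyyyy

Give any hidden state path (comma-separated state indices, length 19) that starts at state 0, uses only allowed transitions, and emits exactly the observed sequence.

  pos 0: z in {0}, choose 0; start
  pos 1: z in {0}, choose 0; 0->0 ok
  pos 2: x in {1,3}, choose 3; 0->3 ok
  pos 3: x in {1,3}, choose 1; 3->1 ok
  pos 4: x in {1,3}, choose 3; 1->3 ok
  pos 5: x in {1,3}, choose 1; 3->1 ok
  pos 6: x in {1,3}, choose 3; 1->3 ok
  pos 7: x in {1,3}, choose 1; 3->1 ok
  pos 8: x in {1,3}, choose 3; 1->3 ok
  pos 9: x in {1,3}, choose 1; 3->1 ok
  pos 10: x in {1,3}, choose 1; 1->1 ok
  pos 11: x in {1,3}, choose 1; 1->1 ok
  pos 12: x in {1,3}, choose 1; 1->1 ok
  pos 13: z in {0}, choose 0; 1->0 ok
  pos 14: y in {2}, choose 2; 0->2 ok
  pos 15: y in {2}, choose 2; 2->2 ok
  pos 16: y in {2}, choose 2; 2->2 ok
  pos 17: y in {2}, choose 2; 2->2 ok
  pos 18: y in {2}, choose 2; 2->2 ok

0,0,3,1,3,1,3,1,3,1,1,1,1,0,2,2,2,2,2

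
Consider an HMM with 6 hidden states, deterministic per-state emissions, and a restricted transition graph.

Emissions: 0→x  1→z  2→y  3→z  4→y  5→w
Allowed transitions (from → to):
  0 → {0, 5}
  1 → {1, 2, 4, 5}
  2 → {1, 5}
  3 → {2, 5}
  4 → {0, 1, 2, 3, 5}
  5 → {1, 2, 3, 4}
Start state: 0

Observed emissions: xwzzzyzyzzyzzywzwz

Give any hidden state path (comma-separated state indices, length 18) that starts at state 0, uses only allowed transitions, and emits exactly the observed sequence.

  t0 'x' -> {0}, take 0 (start)
  t1 'w' -> {5}, take 5 (0->5 ok)
  t2 'z' -> {1,3}, take 1 (5->1 ok)
  t3 'z' -> {1,3}, take 1 (1->1 ok)
  t4 'z' -> {1,3}, take 1 (1->1 ok)
  t5 'y' -> {2,4}, take 2 (1->2 ok)
  t6 'z' -> {1,3}, take 1 (2->1 ok)
  t7 'y' -> {2,4}, take 2 (1->2 ok)
  t8 'z' -> {1,3}, take 1 (2->1 ok)
  t9 'z' -> {1,3}, take 1 (1->1 ok)
  t10 'y' -> {2,4}, take 4 (1->4 ok)
  t11 'z' -> {1,3}, take 1 (4->1 ok)
  t12 'z' -> {1,3}, take 1 (1->1 ok)
  t13 'y' -> {2,4}, take 2 (1->2 ok)
  t14 'w' -> {5}, take 5 (2->5 ok)
  t15 'z' -> {1,3}, take 3 (5->3 ok)
  t16 'w' -> {5}, take 5 (3->5 ok)
  t17 'z' -> {1,3}, take 1 (5->1 ok)

0,5,1,1,1,2,1,2,1,1,4,1,1,2,5,3,5,1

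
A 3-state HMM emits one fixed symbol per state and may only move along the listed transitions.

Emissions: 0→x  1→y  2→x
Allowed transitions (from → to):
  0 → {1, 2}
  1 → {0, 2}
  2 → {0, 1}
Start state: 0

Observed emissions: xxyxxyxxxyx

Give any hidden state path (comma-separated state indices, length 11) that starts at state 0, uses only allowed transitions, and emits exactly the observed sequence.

  0: obs=x cand={0,2} pick 0 [start]
  1: obs=x cand={0,2} pick 2 [0->2 ok]
  2: obs=y cand={1} pick 1 [2->1 ok]
  3: obs=x cand={0,2} pick 0 [1->0 ok]
  4: obs=x cand={0,2} pick 2 [0->2 ok]
  5: obs=y cand={1} pick 1 [2->1 ok]
  6: obs=x cand={0,2} pick 0 [1->0 ok]
  7: obs=x cand={0,2} pick 2 [0->2 ok]
  8: obs=x cand={0,2} pick 0 [2->0 ok]
  9: obs=y cand={1} pick 1 [0->1 ok]
  10: obs=x cand={0,2} pick 2 [1->2 ok]

0,2,1,0,2,1,0,2,0,1,2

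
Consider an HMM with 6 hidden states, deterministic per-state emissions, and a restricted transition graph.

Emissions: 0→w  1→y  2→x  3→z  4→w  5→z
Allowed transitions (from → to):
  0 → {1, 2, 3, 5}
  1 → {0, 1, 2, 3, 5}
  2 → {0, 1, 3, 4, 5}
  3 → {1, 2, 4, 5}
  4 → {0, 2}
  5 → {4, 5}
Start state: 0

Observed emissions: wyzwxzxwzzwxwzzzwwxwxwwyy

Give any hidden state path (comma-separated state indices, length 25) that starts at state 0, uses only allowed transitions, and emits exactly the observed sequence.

  0: obs=w cand={0,4} pick 0 [start]
  1: obs=y cand={1} pick 1 [0->1 ok]
  2: obs=z cand={3,5} pick 5 [1->5 ok]
  3: obs=w cand={0,4} pick 4 [5->4 ok]
  4: obs=x cand={2} pick 2 [4->2 ok]
  5: obs=z cand={3,5} pick 3 [2->3 ok]
  6: obs=x cand={2} pick 2 [3->2 ok]
  7: obs=w cand={0,4} pick 0 [2->0 ok]
  8: obs=z cand={3,5} pick 3 [0->3 ok]
  9: obs=z cand={3,5} pick 5 [3->5 ok]
  10: obs=w cand={0,4} pick 4 [5->4 ok]
  11: obs=x cand={2} pick 2 [4->2 ok]
  12: obs=w cand={0,4} pick 0 [2->0 ok]
  13: obs=z cand={3,5} pick 3 [0->3 ok]
  14: obs=z cand={3,5} pick 5 [3->5 ok]
  15: obs=z cand={3,5} pick 5 [5->5 ok]
  16: obs=w cand={0,4} pick 4 [5->4 ok]
  17: obs=w cand={0,4} pick 0 [4->0 ok]
  18: obs=x cand={2} pick 2 [0->2 ok]
  19: obs=w cand={0,4} pick 4 [2->4 ok]
  20: obs=x cand={2} pick 2 [4->2 ok]
  21: obs=w cand={0,4} pick 4 [2->4 ok]
  22: obs=w cand={0,4} pick 0 [4->0 ok]
  23: obs=y cand={1} pick 1 [0->1 ok]
  24: obs=y cand={1} pick 1 [1->1 ok]

0,1,5,4,2,3,2,0,3,5,4,2,0,3,5,5,4,0,2,4,2,4,0,1,1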